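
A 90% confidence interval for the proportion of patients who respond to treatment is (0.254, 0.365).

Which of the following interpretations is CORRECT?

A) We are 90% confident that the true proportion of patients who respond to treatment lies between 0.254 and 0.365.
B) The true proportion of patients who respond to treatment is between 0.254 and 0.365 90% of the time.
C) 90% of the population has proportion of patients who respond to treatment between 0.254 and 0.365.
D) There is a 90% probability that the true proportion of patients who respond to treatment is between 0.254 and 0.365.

A confidence interval represents our confidence in the procedure, not a probability statement about the parameter.

Key concept: If we repeated this sampling process many times and computed a 90% CI each time, about 90% of those intervals would contain the true population parameter.

For this specific interval (0.254, 0.365):
- Midpoint (point estimate): 0.3095
- Margin of error: 0.0555

The correct interpretation is the one stating confidence that the true parameter lies in the interval — option A.

A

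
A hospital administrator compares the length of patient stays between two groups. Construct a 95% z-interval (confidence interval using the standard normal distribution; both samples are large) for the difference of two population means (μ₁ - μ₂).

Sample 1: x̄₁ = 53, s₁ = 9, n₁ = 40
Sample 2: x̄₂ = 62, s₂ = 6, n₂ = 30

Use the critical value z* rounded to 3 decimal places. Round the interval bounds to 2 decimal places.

Both samples are large (n₁ = 40 ≥ 30, n₂ = 30 ≥ 30), so a z-interval for the difference of means applies.

Point estimate: x̄₁ - x̄₂ = 53 - 62 = -9

Standard error: SE = √(s₁²/n₁ + s₂²/n₂)
= √(9²/40 + 6²/30)
= √(2.025000 + 1.200000)
= 1.795828

For 95% confidence, z* = 1.96 (from standard normal table)
Margin of error: E = z* × SE = 1.96 × 1.795828 = 3.5198

Z-interval: (x̄₁ - x̄₂) ± E = -9 ± 3.5198 = (-12.5198, -5.4802)

Rounded to 2 decimal places:

(-12.52, -5.48)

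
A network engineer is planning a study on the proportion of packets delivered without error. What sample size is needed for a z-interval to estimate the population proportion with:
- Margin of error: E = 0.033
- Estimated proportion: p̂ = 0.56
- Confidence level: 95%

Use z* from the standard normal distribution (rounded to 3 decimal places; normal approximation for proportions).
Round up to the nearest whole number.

Using z* for proportion z-interval (normal approximation).

For 95% confidence, z* = 1.96 (from standard normal table)

Sample size formula for proportion z-interval: n = z*²p̂(1-p̂)/E²

n = 1.96² × 0.56 × 0.44 / 0.033²
  = 3.8416 × 0.2464 / 0.001089
  = 869.2105

Round up to the nearest whole number: n = 870

870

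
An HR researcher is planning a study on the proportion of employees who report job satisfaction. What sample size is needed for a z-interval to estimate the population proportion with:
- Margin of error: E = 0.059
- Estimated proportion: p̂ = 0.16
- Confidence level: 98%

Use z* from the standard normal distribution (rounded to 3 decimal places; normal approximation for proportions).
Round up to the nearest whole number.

Using z* for proportion z-interval (normal approximation).

For 98% confidence, z* = 2.326 (from standard normal table)

Sample size formula for proportion z-interval: n = z*²p̂(1-p̂)/E²

n = 2.326² × 0.16 × 0.84 / 0.059²
  = 5.410276 × 0.1344 / 0.003481
  = 208.8886

Round up to the nearest whole number: n = 209

209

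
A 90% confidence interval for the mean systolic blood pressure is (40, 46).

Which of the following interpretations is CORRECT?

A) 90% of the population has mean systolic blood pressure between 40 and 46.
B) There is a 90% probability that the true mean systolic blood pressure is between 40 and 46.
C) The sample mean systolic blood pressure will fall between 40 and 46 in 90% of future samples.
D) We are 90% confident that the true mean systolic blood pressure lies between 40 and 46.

A confidence interval represents our confidence in the procedure, not a probability statement about the parameter.

Key concept: If we repeated this sampling process many times and computed a 90% CI each time, about 90% of those intervals would contain the true population parameter.

For this specific interval (40, 46):
- Midpoint (point estimate): 43
- Margin of error: 3

The correct interpretation is the one stating confidence that the true parameter lies in the interval — option D.

D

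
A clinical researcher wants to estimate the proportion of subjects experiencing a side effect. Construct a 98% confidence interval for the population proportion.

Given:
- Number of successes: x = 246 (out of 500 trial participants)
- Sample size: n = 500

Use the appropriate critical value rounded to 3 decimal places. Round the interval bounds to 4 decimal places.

Sample proportion: p̂ = 246/500 = 0.492000

Check conditions for normal approximation:
  np̂ = 246 ≥ 10 ✓
  n(1-p̂) = 254 ≥ 10 ✓

The sample is large enough, so use a z-interval (normal approximation) for the proportion.

For 98% confidence, z* = 2.326 (from standard normal table)

Standard error: SE = √(p̂(1-p̂)/n) = √(0.492000×0.508000/500) = 0.02235782

Margin of error: E = z* × SE = 2.326 × 0.02235782 = 0.052004

Z-interval: p̂ ± E = 0.492000 ± 0.052004 = (0.439996, 0.544004)

Rounded to 4 decimal places:

(0.4400, 0.5440)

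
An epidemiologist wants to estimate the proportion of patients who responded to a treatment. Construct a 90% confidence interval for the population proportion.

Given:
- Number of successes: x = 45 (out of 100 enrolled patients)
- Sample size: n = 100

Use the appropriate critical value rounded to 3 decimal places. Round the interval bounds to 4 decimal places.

Sample proportion: p̂ = 45/100 = 0.450000

Check conditions for normal approximation:
  np̂ = 45 ≥ 10 ✓
  n(1-p̂) = 55 ≥ 10 ✓

The sample is large enough, so use a z-interval (normal approximation) for the proportion.

For 90% confidence, z* = 1.645 (from standard normal table)

Standard error: SE = √(p̂(1-p̂)/n) = √(0.450000×0.550000/100) = 0.04974937

Margin of error: E = z* × SE = 1.645 × 0.04974937 = 0.081838

Z-interval: p̂ ± E = 0.450000 ± 0.081838 = (0.368162, 0.531838)

Rounded to 4 decimal places:

(0.3682, 0.5318)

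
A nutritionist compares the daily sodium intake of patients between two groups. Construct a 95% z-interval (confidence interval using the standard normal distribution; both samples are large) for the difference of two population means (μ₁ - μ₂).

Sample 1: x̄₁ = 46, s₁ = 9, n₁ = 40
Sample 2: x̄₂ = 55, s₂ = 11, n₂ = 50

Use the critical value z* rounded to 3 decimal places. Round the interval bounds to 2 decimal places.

Both samples are large (n₁ = 40 ≥ 30, n₂ = 50 ≥ 30), so a z-interval for the difference of means applies.

Point estimate: x̄₁ - x̄₂ = 46 - 55 = -9

Standard error: SE = √(s₁²/n₁ + s₂²/n₂)
= √(9²/40 + 11²/50)
= √(2.025000 + 2.420000)
= 2.108317

For 95% confidence, z* = 1.96 (from standard normal table)
Margin of error: E = z* × SE = 1.96 × 2.108317 = 4.1323

Z-interval: (x̄₁ - x̄₂) ± E = -9 ± 4.1323 = (-13.1323, -4.8677)

Rounded to 2 decimal places:

(-13.13, -4.87)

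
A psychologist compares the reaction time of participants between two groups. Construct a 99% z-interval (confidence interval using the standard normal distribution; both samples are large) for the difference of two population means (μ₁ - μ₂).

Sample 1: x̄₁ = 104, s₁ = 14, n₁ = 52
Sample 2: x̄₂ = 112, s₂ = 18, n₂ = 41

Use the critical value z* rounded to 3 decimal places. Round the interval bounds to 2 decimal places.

Both samples are large (n₁ = 52 ≥ 30, n₂ = 41 ≥ 30), so a z-interval for the difference of means applies.

Point estimate: x̄₁ - x̄₂ = 104 - 112 = -8

Standard error: SE = √(s₁²/n₁ + s₂²/n₂)
= √(14²/52 + 18²/41)
= √(3.769231 + 7.902439)
= 3.416383

For 99% confidence, z* = 2.576 (from standard normal table)
Margin of error: E = z* × SE = 2.576 × 3.416383 = 8.8006

Z-interval: (x̄₁ - x̄₂) ± E = -8 ± 8.8006 = (-16.8006, 0.8006)

Rounded to 2 decimal places:

(-16.80, 0.80)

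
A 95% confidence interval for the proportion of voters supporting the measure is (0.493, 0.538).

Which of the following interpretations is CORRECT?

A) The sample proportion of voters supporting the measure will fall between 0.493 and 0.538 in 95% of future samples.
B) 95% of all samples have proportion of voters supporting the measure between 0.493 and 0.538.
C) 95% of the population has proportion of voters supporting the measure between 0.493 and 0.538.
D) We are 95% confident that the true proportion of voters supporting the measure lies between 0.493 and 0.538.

A confidence interval represents our confidence in the procedure, not a probability statement about the parameter.

Key concept: If we repeated this sampling process many times and computed a 95% CI each time, about 95% of those intervals would contain the true population parameter.

For this specific interval (0.493, 0.538):
- Midpoint (point estimate): 0.5155
- Margin of error: 0.0225

The correct interpretation is the one stating confidence that the true parameter lies in the interval — option D.

D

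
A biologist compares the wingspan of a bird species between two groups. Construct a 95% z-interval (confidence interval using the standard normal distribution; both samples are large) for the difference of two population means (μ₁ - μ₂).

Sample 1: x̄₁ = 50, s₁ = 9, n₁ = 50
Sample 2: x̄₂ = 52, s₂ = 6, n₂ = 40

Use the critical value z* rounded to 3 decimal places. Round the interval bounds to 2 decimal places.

Both samples are large (n₁ = 50 ≥ 30, n₂ = 40 ≥ 30), so a z-interval for the difference of means applies.

Point estimate: x̄₁ - x̄₂ = 50 - 52 = -2

Standard error: SE = √(s₁²/n₁ + s₂²/n₂)
= √(9²/50 + 6²/40)
= √(1.620000 + 0.900000)
= 1.587451

For 95% confidence, z* = 1.96 (from standard normal table)
Margin of error: E = z* × SE = 1.96 × 1.587451 = 3.1114

Z-interval: (x̄₁ - x̄₂) ± E = -2 ± 3.1114 = (-5.1114, 1.1114)

Rounded to 2 decimal places:

(-5.11, 1.11)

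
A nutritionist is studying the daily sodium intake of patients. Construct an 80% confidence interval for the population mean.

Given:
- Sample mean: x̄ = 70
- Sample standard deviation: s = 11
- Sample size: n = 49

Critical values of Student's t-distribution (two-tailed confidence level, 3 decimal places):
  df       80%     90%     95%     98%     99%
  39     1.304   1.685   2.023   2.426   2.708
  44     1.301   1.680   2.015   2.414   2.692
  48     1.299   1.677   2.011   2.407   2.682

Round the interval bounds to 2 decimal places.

The population standard deviation σ is unknown (only the sample standard deviation s is given), so use a t-interval with df = n - 1 = 49 - 1 = 48.

For 80% confidence with df = 48, t* = 1.299 (from t-table)

Standard error: SE = s/√n = 11/√49 = 1.571429

Margin of error: E = t* × SE = 1.299 × 1.571429 = 2.0413

T-interval: x̄ ± E = 70 ± 2.0413 = (67.9587, 72.0413)

Rounded to 2 decimal places:

(67.96, 72.04)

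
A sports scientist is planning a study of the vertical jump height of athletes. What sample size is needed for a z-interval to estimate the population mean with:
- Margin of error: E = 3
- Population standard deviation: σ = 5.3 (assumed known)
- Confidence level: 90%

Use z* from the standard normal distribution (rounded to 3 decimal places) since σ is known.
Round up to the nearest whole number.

Using z* since population σ is known (z-interval formula).

For 90% confidence, z* = 1.645 (from standard normal table)

Sample size formula for z-interval: n = (z*σ/E)²

n = (1.645 × 5.3 / 3)²
  = (2.906167)²
  = 8.4458

Round up to the nearest whole number: n = 9

9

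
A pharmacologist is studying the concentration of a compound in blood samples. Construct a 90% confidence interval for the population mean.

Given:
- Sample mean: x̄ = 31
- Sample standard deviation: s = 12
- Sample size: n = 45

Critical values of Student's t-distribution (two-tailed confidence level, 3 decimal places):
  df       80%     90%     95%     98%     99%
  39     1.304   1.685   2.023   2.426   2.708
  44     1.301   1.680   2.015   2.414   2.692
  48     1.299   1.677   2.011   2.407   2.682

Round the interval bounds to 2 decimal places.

The population standard deviation σ is unknown (only the sample standard deviation s is given), so use a t-interval with df = n - 1 = 45 - 1 = 44.

For 90% confidence with df = 44, t* = 1.680 (from t-table)

Standard error: SE = s/√n = 12/√45 = 1.788854

Margin of error: E = t* × SE = 1.680 × 1.788854 = 3.0053

T-interval: x̄ ± E = 31 ± 3.0053 = (27.9947, 34.0053)

Rounded to 2 decimal places:

(27.99, 34.01)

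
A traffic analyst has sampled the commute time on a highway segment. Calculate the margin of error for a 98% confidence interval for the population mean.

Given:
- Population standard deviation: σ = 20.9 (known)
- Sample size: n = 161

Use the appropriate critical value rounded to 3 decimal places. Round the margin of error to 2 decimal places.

The population standard deviation σ is known, so use the z-interval margin of error formula.

For 98% confidence, z* = 2.326 (from standard normal table)

Margin of error formula for z-interval: E = z* × σ/√n

E = 2.326 × 20.9/√161
  = 2.326 × 1.647151
  = 3.8313

Rounded to 2 decimal places:

3.83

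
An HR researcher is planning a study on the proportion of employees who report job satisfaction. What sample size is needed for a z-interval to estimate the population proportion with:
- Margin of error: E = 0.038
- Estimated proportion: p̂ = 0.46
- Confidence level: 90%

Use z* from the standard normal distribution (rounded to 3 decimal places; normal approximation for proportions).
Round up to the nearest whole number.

Using z* for proportion z-interval (normal approximation).

For 90% confidence, z* = 1.645 (from standard normal table)

Sample size formula for proportion z-interval: n = z*²p̂(1-p̂)/E²

n = 1.645² × 0.46 × 0.54 / 0.038²
  = 2.706025 × 0.2484 / 0.001444
  = 465.4963

Round up to the nearest whole number: n = 466

466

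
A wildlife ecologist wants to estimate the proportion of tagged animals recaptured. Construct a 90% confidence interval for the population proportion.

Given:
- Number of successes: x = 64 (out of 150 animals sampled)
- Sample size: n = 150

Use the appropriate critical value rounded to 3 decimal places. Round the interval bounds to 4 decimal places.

Sample proportion: p̂ = 64/150 = 0.426667

Check conditions for normal approximation:
  np̂ = 64 ≥ 10 ✓
  n(1-p̂) = 86 ≥ 10 ✓

The sample is large enough, so use a z-interval (normal approximation) for the proportion.

For 90% confidence, z* = 1.645 (from standard normal table)

Standard error: SE = √(p̂(1-p̂)/n) = √(0.426667×0.573333/150) = 0.04038335

Margin of error: E = z* × SE = 1.645 × 0.04038335 = 0.066431

Z-interval: p̂ ± E = 0.426667 ± 0.066431 = (0.360236, 0.493097)

Rounded to 4 decimal places:

(0.3602, 0.4931)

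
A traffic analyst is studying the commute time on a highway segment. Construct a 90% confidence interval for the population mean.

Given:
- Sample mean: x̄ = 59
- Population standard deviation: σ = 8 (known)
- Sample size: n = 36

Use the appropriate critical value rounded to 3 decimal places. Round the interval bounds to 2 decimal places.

The population standard deviation σ is known, so use a z-interval (standard normal critical value).

For 90% confidence, z* = 1.645 (from standard normal table)

Standard error: SE = σ/√n = 8/√36 = 1.333333

Margin of error: E = z* × SE = 1.645 × 1.333333 = 2.1933

Z-interval: x̄ ± E = 59 ± 2.1933 = (56.8067, 61.1933)

Rounded to 2 decimal places:

(56.81, 61.19)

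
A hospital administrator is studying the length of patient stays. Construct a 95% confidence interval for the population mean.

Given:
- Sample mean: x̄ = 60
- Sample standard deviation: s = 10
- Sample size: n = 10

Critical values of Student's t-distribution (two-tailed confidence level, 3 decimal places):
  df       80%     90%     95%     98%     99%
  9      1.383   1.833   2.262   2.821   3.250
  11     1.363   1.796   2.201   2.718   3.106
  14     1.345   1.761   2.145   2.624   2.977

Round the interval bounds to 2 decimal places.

The population standard deviation σ is unknown (only the sample standard deviation s is given), so use a t-interval with df = n - 1 = 10 - 1 = 9.

For 95% confidence with df = 9, t* = 2.262 (from t-table)

Standard error: SE = s/√n = 10/√10 = 3.162278

Margin of error: E = t* × SE = 2.262 × 3.162278 = 7.1531

T-interval: x̄ ± E = 60 ± 7.1531 = (52.8469, 67.1531)

Rounded to 2 decimal places:

(52.85, 67.15)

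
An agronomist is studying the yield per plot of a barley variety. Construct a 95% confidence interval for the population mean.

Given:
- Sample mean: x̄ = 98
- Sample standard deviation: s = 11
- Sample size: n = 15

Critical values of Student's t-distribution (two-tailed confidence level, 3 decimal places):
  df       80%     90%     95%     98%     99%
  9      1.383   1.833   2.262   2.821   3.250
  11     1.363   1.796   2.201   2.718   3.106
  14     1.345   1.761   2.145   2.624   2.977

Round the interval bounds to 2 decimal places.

The population standard deviation σ is unknown (only the sample standard deviation s is given), so use a t-interval with df = n - 1 = 15 - 1 = 14.

For 95% confidence with df = 14, t* = 2.145 (from t-table)

Standard error: SE = s/√n = 11/√15 = 2.840188

Margin of error: E = t* × SE = 2.145 × 2.840188 = 6.0922

T-interval: x̄ ± E = 98 ± 6.0922 = (91.9078, 104.0922)

Rounded to 2 decimal places:

(91.91, 104.09)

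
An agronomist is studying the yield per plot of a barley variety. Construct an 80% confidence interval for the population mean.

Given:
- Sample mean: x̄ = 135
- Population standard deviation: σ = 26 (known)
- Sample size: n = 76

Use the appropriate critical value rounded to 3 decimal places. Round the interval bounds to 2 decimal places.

The population standard deviation σ is known, so use a z-interval (standard normal critical value).

For 80% confidence, z* = 1.282 (from standard normal table)

Standard error: SE = σ/√n = 26/√76 = 2.982405

Margin of error: E = z* × SE = 1.282 × 2.982405 = 3.8234

Z-interval: x̄ ± E = 135 ± 3.8234 = (131.1766, 138.8234)

Rounded to 2 decimal places:

(131.18, 138.82)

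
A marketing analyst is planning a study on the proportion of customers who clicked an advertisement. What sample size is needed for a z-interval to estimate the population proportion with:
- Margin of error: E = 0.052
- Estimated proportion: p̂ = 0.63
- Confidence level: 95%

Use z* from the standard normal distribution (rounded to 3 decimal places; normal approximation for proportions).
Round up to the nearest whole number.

Using z* for proportion z-interval (normal approximation).

For 95% confidence, z* = 1.96 (from standard normal table)

Sample size formula for proportion z-interval: n = z*²p̂(1-p̂)/E²

n = 1.96² × 0.63 × 0.37 / 0.052²
  = 3.8416 × 0.2331 / 0.002704
  = 331.1675

Round up to the nearest whole number: n = 332

332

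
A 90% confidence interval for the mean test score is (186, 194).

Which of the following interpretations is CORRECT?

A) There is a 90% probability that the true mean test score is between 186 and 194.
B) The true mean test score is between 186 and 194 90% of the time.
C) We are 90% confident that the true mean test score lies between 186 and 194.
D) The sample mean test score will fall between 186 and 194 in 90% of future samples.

A confidence interval represents our confidence in the procedure, not a probability statement about the parameter.

Key concept: If we repeated this sampling process many times and computed a 90% CI each time, about 90% of those intervals would contain the true population parameter.

For this specific interval (186, 194):
- Midpoint (point estimate): 190
- Margin of error: 4

The correct interpretation is the one stating confidence that the true parameter lies in the interval — option C.

C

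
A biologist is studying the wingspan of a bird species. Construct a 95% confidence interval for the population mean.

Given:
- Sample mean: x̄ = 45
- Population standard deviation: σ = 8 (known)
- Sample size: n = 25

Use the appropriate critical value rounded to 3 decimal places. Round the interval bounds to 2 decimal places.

The population standard deviation σ is known, so use a z-interval (standard normal critical value).

For 95% confidence, z* = 1.96 (from standard normal table)

Standard error: SE = σ/√n = 8/√25 = 1.600000

Margin of error: E = z* × SE = 1.96 × 1.600000 = 3.1360

Z-interval: x̄ ± E = 45 ± 3.1360 = (41.8640, 48.1360)

Rounded to 2 decimal places:

(41.86, 48.14)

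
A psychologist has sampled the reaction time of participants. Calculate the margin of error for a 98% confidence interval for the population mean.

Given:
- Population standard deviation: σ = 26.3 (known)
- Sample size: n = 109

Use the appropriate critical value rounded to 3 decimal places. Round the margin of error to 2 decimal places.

The population standard deviation σ is known, so use the z-interval margin of error formula.

For 98% confidence, z* = 2.326 (from standard normal table)

Margin of error formula for z-interval: E = z* × σ/√n

E = 2.326 × 26.3/√109
  = 2.326 × 2.519083
  = 5.8594

Rounded to 2 decimal places:

5.86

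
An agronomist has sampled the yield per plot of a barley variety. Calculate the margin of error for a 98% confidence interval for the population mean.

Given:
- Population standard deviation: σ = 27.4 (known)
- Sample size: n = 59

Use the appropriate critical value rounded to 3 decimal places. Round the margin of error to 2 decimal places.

The population standard deviation σ is known, so use the z-interval margin of error formula.

For 98% confidence, z* = 2.326 (from standard normal table)

Margin of error formula for z-interval: E = z* × σ/√n

E = 2.326 × 27.4/√59
  = 2.326 × 3.567176
  = 8.2973

Rounded to 2 decimal places:

8.30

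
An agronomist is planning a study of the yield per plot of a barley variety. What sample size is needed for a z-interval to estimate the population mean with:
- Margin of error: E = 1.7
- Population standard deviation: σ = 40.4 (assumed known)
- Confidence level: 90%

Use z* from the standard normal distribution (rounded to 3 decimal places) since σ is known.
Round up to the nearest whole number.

Using z* since population σ is known (z-interval formula).

For 90% confidence, z* = 1.645 (from standard normal table)

Sample size formula for z-interval: n = (z*σ/E)²

n = (1.645 × 40.4 / 1.7)²
  = (39.092941)²
  = 1528.2580

Round up to the nearest whole number: n = 1529

1529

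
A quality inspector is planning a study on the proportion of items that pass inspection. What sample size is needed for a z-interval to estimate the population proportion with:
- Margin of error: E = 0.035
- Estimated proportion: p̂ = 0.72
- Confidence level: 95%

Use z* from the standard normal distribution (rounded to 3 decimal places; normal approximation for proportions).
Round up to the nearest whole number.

Using z* for proportion z-interval (normal approximation).

For 95% confidence, z* = 1.96 (from standard normal table)

Sample size formula for proportion z-interval: n = z*²p̂(1-p̂)/E²

n = 1.96² × 0.72 × 0.28 / 0.035²
  = 3.8416 × 0.2016 / 0.001225
  = 632.2176

Round up to the nearest whole number: n = 633

633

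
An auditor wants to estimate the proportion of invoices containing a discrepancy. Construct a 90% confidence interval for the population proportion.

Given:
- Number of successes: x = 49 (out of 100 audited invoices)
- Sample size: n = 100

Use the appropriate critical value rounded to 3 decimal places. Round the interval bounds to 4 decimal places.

Sample proportion: p̂ = 49/100 = 0.490000

Check conditions for normal approximation:
  np̂ = 49 ≥ 10 ✓
  n(1-p̂) = 51 ≥ 10 ✓

The sample is large enough, so use a z-interval (normal approximation) for the proportion.

For 90% confidence, z* = 1.645 (from standard normal table)

Standard error: SE = √(p̂(1-p̂)/n) = √(0.490000×0.510000/100) = 0.04999000

Margin of error: E = z* × SE = 1.645 × 0.04999000 = 0.082234

Z-interval: p̂ ± E = 0.490000 ± 0.082234 = (0.407766, 0.572234)

Rounded to 4 decimal places:

(0.4078, 0.5722)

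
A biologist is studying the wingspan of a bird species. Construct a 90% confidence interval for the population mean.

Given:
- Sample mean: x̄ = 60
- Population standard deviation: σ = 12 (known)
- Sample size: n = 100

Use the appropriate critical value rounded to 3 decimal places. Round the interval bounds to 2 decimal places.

The population standard deviation σ is known, so use a z-interval (standard normal critical value).

For 90% confidence, z* = 1.645 (from standard normal table)

Standard error: SE = σ/√n = 12/√100 = 1.200000

Margin of error: E = z* × SE = 1.645 × 1.200000 = 1.9740

Z-interval: x̄ ± E = 60 ± 1.9740 = (58.0260, 61.9740)

Rounded to 2 decimal places:

(58.03, 61.97)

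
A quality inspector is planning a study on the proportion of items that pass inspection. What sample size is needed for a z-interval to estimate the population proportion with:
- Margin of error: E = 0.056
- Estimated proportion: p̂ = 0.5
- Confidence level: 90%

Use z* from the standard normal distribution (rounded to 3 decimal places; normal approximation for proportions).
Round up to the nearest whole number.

Using z* for proportion z-interval (normal approximation).

For 90% confidence, z* = 1.645 (from standard normal table)

Sample size formula for proportion z-interval: n = z*²p̂(1-p̂)/E²

n = 1.645² × 0.5 × 0.5 / 0.056²
  = 2.706025 × 0.25 / 0.003136
  = 215.7227

Round up to the nearest whole number: n = 216

216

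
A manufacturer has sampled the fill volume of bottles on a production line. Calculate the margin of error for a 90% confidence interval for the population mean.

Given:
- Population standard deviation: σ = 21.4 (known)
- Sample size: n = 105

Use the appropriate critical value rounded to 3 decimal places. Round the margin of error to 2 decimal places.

The population standard deviation σ is known, so use the z-interval margin of error formula.

For 90% confidence, z* = 1.645 (from standard normal table)

Margin of error formula for z-interval: E = z* × σ/√n

E = 1.645 × 21.4/√105
  = 1.645 × 2.088426
  = 3.4355

Rounded to 2 decimal places:

3.44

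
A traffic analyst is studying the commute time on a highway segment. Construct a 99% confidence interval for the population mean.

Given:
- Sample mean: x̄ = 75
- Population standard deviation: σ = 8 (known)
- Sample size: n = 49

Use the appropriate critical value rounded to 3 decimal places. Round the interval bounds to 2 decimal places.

The population standard deviation σ is known, so use a z-interval (standard normal critical value).

For 99% confidence, z* = 2.576 (from standard normal table)

Standard error: SE = σ/√n = 8/√49 = 1.142857

Margin of error: E = z* × SE = 2.576 × 1.142857 = 2.9440

Z-interval: x̄ ± E = 75 ± 2.9440 = (72.0560, 77.9440)

Rounded to 2 decimal places:

(72.06, 77.94)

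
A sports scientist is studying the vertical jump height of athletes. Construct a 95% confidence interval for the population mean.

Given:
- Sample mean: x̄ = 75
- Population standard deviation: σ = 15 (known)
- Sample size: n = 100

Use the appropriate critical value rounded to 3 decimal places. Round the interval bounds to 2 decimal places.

The population standard deviation σ is known, so use a z-interval (standard normal critical value).

For 95% confidence, z* = 1.96 (from standard normal table)

Standard error: SE = σ/√n = 15/√100 = 1.500000

Margin of error: E = z* × SE = 1.96 × 1.500000 = 2.9400

Z-interval: x̄ ± E = 75 ± 2.9400 = (72.0600, 77.9400)

Rounded to 2 decimal places:

(72.06, 77.94)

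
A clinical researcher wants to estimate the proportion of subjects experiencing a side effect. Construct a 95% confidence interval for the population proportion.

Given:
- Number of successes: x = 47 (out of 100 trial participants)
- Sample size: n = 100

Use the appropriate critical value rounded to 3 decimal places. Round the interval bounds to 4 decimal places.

Sample proportion: p̂ = 47/100 = 0.470000

Check conditions for normal approximation:
  np̂ = 47 ≥ 10 ✓
  n(1-p̂) = 53 ≥ 10 ✓

The sample is large enough, so use a z-interval (normal approximation) for the proportion.

For 95% confidence, z* = 1.96 (from standard normal table)

Standard error: SE = √(p̂(1-p̂)/n) = √(0.470000×0.530000/100) = 0.04990992

Margin of error: E = z* × SE = 1.96 × 0.04990992 = 0.097823

Z-interval: p̂ ± E = 0.470000 ± 0.097823 = (0.372177, 0.567823)

Rounded to 4 decimal places:

(0.3722, 0.5678)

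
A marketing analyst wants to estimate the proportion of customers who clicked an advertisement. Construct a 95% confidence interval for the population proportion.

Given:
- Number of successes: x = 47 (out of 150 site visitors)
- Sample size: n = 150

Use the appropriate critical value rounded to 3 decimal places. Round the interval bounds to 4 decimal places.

Sample proportion: p̂ = 47/150 = 0.313333

Check conditions for normal approximation:
  np̂ = 47 ≥ 10 ✓
  n(1-p̂) = 103 ≥ 10 ✓

The sample is large enough, so use a z-interval (normal approximation) for the proportion.

For 95% confidence, z* = 1.96 (from standard normal table)

Standard error: SE = √(p̂(1-p̂)/n) = √(0.313333×0.686667/150) = 0.03787308

Margin of error: E = z* × SE = 1.96 × 0.03787308 = 0.074231

Z-interval: p̂ ± E = 0.313333 ± 0.074231 = (0.239102, 0.387565)

Rounded to 4 decimal places:

(0.2391, 0.3876)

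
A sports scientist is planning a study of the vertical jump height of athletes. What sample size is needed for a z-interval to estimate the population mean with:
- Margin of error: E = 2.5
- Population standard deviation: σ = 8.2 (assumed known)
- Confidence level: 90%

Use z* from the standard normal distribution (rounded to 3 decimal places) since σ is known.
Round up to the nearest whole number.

Using z* since population σ is known (z-interval formula).

For 90% confidence, z* = 1.645 (from standard normal table)

Sample size formula for z-interval: n = (z*σ/E)²

n = (1.645 × 8.2 / 2.5)²
  = (5.395600)²
  = 29.1125

Round up to the nearest whole number: n = 30

30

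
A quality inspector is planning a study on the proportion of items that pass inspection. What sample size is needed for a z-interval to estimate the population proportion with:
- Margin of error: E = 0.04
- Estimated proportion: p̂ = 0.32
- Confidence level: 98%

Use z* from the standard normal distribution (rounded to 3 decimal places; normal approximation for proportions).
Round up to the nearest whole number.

Using z* for proportion z-interval (normal approximation).

For 98% confidence, z* = 2.326 (from standard normal table)

Sample size formula for proportion z-interval: n = z*²p̂(1-p̂)/E²

n = 2.326² × 0.32 × 0.68 / 0.04²
  = 5.410276 × 0.2176 / 0.0016
  = 735.7975

Round up to the nearest whole number: n = 736

736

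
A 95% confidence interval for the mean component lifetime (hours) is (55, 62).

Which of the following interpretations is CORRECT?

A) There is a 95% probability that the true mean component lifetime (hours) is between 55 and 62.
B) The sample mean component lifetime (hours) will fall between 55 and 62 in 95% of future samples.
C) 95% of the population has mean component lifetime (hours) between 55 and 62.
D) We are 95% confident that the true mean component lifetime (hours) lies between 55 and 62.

A confidence interval represents our confidence in the procedure, not a probability statement about the parameter.

Key concept: If we repeated this sampling process many times and computed a 95% CI each time, about 95% of those intervals would contain the true population parameter.

For this specific interval (55, 62):
- Midpoint (point estimate): 58.5
- Margin of error: 3.5

The correct interpretation is the one stating confidence that the true parameter lies in the interval — option D.

D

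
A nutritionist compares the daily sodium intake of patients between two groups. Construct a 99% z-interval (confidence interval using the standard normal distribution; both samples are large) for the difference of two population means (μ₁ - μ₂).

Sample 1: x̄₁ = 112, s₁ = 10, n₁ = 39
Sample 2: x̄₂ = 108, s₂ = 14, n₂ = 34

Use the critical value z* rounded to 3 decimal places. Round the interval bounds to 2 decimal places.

Both samples are large (n₁ = 39 ≥ 30, n₂ = 34 ≥ 30), so a z-interval for the difference of means applies.

Point estimate: x̄₁ - x̄₂ = 112 - 108 = 4

Standard error: SE = √(s₁²/n₁ + s₂²/n₂)
= √(10²/39 + 14²/34)
= √(2.564103 + 5.764706)
= 2.885968

For 99% confidence, z* = 2.576 (from standard normal table)
Margin of error: E = z* × SE = 2.576 × 2.885968 = 7.4343

Z-interval: (x̄₁ - x̄₂) ± E = 4 ± 7.4343 = (-3.4343, 11.4343)

Rounded to 2 decimal places:

(-3.43, 11.43)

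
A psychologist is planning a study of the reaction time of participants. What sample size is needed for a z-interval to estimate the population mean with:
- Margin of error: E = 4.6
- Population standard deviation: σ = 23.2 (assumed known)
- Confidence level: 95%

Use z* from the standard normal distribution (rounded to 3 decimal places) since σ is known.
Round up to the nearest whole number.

Using z* since population σ is known (z-interval formula).

For 95% confidence, z* = 1.96 (from standard normal table)

Sample size formula for z-interval: n = (z*σ/E)²

n = (1.96 × 23.2 / 4.6)²
  = (9.885217)²
  = 97.7175

Round up to the nearest whole number: n = 98

98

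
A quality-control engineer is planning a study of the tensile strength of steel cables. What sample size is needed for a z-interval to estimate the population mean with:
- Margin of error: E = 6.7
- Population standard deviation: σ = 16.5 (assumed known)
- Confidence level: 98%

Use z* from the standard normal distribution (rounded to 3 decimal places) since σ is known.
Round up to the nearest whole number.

Using z* since population σ is known (z-interval formula).

For 98% confidence, z* = 2.326 (from standard normal table)

Sample size formula for z-interval: n = (z*σ/E)²

n = (2.326 × 16.5 / 6.7)²
  = (5.728209)²
  = 32.8124

Round up to the nearest whole number: n = 33

33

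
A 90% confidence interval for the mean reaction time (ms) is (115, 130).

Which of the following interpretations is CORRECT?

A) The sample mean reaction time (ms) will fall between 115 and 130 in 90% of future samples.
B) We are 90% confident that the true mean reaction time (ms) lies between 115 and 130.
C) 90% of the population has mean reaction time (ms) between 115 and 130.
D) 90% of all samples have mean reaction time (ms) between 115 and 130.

A confidence interval represents our confidence in the procedure, not a probability statement about the parameter.

Key concept: If we repeated this sampling process many times and computed a 90% CI each time, about 90% of those intervals would contain the true population parameter.

For this specific interval (115, 130):
- Midpoint (point estimate): 122.5
- Margin of error: 7.5

The correct interpretation is the one stating confidence that the true parameter lies in the interval — option B.

B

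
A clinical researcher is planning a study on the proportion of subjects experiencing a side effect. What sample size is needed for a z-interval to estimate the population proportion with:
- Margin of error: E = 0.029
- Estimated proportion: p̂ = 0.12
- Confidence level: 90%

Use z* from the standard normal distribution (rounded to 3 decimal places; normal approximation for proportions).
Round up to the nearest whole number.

Using z* for proportion z-interval (normal approximation).

For 90% confidence, z* = 1.645 (from standard normal table)

Sample size formula for proportion z-interval: n = z*²p̂(1-p̂)/E²

n = 1.645² × 0.12 × 0.88 / 0.029²
  = 2.706025 × 0.1056 / 0.000841
  = 339.7815

Round up to the nearest whole number: n = 340

340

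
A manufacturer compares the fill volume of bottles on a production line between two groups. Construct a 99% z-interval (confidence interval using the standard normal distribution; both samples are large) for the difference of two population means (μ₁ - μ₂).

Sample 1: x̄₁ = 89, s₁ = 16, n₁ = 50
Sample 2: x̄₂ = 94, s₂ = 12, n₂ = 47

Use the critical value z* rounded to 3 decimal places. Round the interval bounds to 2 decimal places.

Both samples are large (n₁ = 50 ≥ 30, n₂ = 47 ≥ 30), so a z-interval for the difference of means applies.

Point estimate: x̄₁ - x̄₂ = 89 - 94 = -5

Standard error: SE = √(s₁²/n₁ + s₂²/n₂)
= √(16²/50 + 12²/47)
= √(5.120000 + 3.063830)
= 2.860739

For 99% confidence, z* = 2.576 (from standard normal table)
Margin of error: E = z* × SE = 2.576 × 2.860739 = 7.3693

Z-interval: (x̄₁ - x̄₂) ± E = -5 ± 7.3693 = (-12.3693, 2.3693)

Rounded to 2 decimal places:

(-12.37, 2.37)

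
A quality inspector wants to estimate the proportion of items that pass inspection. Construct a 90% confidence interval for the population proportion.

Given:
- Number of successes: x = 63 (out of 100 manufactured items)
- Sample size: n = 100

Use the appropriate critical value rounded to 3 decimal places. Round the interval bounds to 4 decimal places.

Sample proportion: p̂ = 63/100 = 0.630000

Check conditions for normal approximation:
  np̂ = 63 ≥ 10 ✓
  n(1-p̂) = 37 ≥ 10 ✓

The sample is large enough, so use a z-interval (normal approximation) for the proportion.

For 90% confidence, z* = 1.645 (from standard normal table)

Standard error: SE = √(p̂(1-p̂)/n) = √(0.630000×0.370000/100) = 0.04828043

Margin of error: E = z* × SE = 1.645 × 0.04828043 = 0.079421

Z-interval: p̂ ± E = 0.630000 ± 0.079421 = (0.550579, 0.709421)

Rounded to 4 decimal places:

(0.5506, 0.7094)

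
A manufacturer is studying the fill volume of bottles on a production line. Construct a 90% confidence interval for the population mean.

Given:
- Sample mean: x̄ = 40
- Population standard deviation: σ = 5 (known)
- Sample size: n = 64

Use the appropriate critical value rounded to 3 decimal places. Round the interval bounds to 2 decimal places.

The population standard deviation σ is known, so use a z-interval (standard normal critical value).

For 90% confidence, z* = 1.645 (from standard normal table)

Standard error: SE = σ/√n = 5/√64 = 0.625000

Margin of error: E = z* × SE = 1.645 × 0.625000 = 1.0281

Z-interval: x̄ ± E = 40 ± 1.0281 = (38.9719, 41.0281)

Rounded to 2 decimal places:

(38.97, 41.03)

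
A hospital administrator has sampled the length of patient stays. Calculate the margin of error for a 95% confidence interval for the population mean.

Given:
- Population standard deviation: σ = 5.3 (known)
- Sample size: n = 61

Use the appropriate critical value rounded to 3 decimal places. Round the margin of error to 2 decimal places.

The population standard deviation σ is known, so use the z-interval margin of error formula.

For 95% confidence, z* = 1.96 (from standard normal table)

Margin of error formula for z-interval: E = z* × σ/√n

E = 1.96 × 5.3/√61
  = 1.96 × 0.678595
  = 1.3300

Rounded to 2 decimal places:

1.33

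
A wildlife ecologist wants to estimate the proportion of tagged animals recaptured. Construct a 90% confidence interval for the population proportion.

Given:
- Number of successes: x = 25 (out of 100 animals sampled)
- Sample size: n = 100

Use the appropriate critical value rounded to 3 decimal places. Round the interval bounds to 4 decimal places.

Sample proportion: p̂ = 25/100 = 0.250000

Check conditions for normal approximation:
  np̂ = 25 ≥ 10 ✓
  n(1-p̂) = 75 ≥ 10 ✓

The sample is large enough, so use a z-interval (normal approximation) for the proportion.

For 90% confidence, z* = 1.645 (from standard normal table)

Standard error: SE = √(p̂(1-p̂)/n) = √(0.250000×0.750000/100) = 0.04330127

Margin of error: E = z* × SE = 1.645 × 0.04330127 = 0.071231

Z-interval: p̂ ± E = 0.250000 ± 0.071231 = (0.178769, 0.321231)

Rounded to 4 decimal places:

(0.1788, 0.3212)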